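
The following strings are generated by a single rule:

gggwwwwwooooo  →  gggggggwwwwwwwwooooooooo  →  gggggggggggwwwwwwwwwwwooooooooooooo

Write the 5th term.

gggggggggggggggggggwwwwwwwwwwwwwwwwwooooooooooooooooooooo

Term n consists of 4n-1 g's, followed by 3n+2 w's, followed by 4n+1 o's (n = 1, 2, …).
At n = 5 the blocks have lengths 19, 17, 21.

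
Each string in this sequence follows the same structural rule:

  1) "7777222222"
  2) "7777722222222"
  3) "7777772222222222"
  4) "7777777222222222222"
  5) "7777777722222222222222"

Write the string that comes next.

Term n consists of n+1 7's, followed by 2n 2's, where the shown terms are n = 3, 4, 5, 6, 7.
At n = 8 the blocks have lengths 9, 16.

7777777772222222222222222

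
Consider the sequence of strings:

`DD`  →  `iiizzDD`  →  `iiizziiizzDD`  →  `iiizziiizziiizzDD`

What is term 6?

The strings grow by a fixed prefix iiizz each time.
From iiizziiizziiizzDD, 2 further steps: iiizziiizziiizzDD → iiizziiizziiizziiizzDD → (answer).

iiizziiizziiizziiizziiizzDD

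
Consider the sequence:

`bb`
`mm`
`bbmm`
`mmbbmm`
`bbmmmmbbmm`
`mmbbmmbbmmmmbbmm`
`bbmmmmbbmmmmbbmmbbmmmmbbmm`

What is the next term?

mmbbmmbbmmmmbbmmbbmmmmbbmmmmbbmmbbmmmmbbmm

This is a Fibonacci-style word recurrence s(k) = s(k−2)·s(k−1): e.g. bb·mm = bbmm.
So term 8 is mmbbmmbbmmmmbbmm·bbmmmmbbmmmmbbmmbbmmmmbbmm.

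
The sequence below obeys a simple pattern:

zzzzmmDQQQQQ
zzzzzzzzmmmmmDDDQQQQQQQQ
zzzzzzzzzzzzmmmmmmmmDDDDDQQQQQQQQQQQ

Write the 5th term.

Term n consists of 4n z's, followed by 3n-1 m's, followed by 2n-1 D's, followed by 3n+2 Q's (n = 1, 2, …).
Setting n = 5 gives 20, 14, 9, 17 characters in each block.

zzzzzzzzzzzzzzzzzzzzmmmmmmmmmmmmmmDDDDDDDDDQQQQQQQQQQQQQQQQQ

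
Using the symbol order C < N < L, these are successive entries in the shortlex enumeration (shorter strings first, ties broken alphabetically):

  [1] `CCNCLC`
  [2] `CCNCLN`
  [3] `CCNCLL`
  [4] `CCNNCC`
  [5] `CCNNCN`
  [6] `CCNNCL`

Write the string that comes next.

Treat CCNNCL as a base-3 numeral over the given alphabet and add one, carrying through any trailing L's.

CCNNNC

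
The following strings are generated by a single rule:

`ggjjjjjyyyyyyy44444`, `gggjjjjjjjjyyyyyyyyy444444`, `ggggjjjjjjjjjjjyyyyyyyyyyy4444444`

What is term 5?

ggggggjjjjjjjjjjjjjjjjjyyyyyyyyyyyyyyy444444444

Reading off run lengths: g runs 2, 3, 4; j runs 5, 8, 11; y runs 7, 9, 11; 4 runs 5, 6, 7 — each is linear in n, where the shown terms are n = 2, 3, 4.
At n = 6 the blocks have lengths 6, 17, 15, 9.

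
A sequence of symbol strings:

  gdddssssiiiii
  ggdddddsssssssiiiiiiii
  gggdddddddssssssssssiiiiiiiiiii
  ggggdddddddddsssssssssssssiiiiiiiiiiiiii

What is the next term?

gggggdddddddddddssssssssssssssssiiiiiiiiiiiiiiiii

Reading off run lengths: g runs 1, 2, 3, 4; d runs 3, 5, 7, 9; s runs 4, 7, 10, 13; i runs 5, 8, 11, 14 — each is linear in n, where the shown terms are n = 2, 3, 4, 5.
For the next term, n = 6, so the run lengths are 5, 11, 16, 17.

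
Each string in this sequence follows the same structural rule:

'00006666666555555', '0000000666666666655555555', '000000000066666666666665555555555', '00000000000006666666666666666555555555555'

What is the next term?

0000000000000000666666666666666666655555555555555

The n-th term is 3n-2 0's then 3n+1 6's then 2n+2 5's, where the shown terms are n = 2, 3, 4, 5.
Setting n = 6 gives 16, 19, 14 characters in each block.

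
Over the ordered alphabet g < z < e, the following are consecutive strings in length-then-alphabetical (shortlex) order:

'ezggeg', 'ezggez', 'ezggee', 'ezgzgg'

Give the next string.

Find the rightmost character of ezgzgg below e, bump it to the next letter, and reset everything to its right to g.

ezgzgz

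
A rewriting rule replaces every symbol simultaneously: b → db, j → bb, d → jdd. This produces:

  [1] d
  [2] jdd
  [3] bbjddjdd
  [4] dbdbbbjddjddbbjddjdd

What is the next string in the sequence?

Rewriting the 20 symbols of dbdbbbjddjddbbjddjdd one by one yields jdd db jdd db db db bb jdd jdd bb jdd jdd db db bb jdd jdd bb jdd jdd; concatenated:

jdddbjdddbdbdbbbjddjddbbjddjdddbdbbbjddjddbbjddjdd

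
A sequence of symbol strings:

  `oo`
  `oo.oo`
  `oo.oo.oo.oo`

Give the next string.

oo.oo.oo.oo.oo.oo.oo.oo

Each string is two copies of the previous one joined by '.'.
One more doubling of oo.oo.oo.oo gives the answer.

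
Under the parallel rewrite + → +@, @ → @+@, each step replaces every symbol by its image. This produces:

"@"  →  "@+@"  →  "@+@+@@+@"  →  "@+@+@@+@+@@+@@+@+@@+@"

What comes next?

Rewriting the 21 symbols of @+@+@@+@+@@+@@+@+@@+@ one by one yields @+@ +@ @+@ +@ @+@ @+@ +@ @+@ +@ @+@ @+@ +@ @+@ @+@ +@ @+@ +@ @+@ @+@ +@ @+@; concatenated:

@+@+@@+@+@@+@@+@+@@+@+@@+@@+@+@@+@@+@+@@+@+@@+@@+@+@@+@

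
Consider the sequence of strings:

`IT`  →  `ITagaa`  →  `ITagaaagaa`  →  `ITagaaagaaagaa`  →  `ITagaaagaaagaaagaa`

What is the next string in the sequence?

Each term is the previous one with agaa appended.
So the next term is ITagaaagaaagaaagaa·agaa.

ITagaaagaaagaaagaaagaa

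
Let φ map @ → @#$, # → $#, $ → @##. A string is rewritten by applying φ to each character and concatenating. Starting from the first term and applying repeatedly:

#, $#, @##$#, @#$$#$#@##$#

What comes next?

Expanding @#$$#$#@##$#: @→@#$, #→$#, $→@##, $→@##, #→$#, $→@##, #→$#, @→@#$, #→$#, #→$#, $→@##, #→$#. Concatenated: @#$ $# @## @## $# @## $# @#$ $# $# @## $#.

@#$$#@##@##$#@##$#@#$$#$#@##$#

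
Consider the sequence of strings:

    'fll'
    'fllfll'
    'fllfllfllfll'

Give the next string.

Each string is two copies of the previous one concatenated.
Doubling fllfllfllfll:

fllfllfllfllfllfllfllfll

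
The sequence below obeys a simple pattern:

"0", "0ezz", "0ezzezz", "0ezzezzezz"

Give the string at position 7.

Each term is the previous one with ezz appended.
From 0ezzezzezz, 3 further steps: 0ezzezzezz → 0ezzezzezzezz → 0ezzezzezzezzezz → (answer).

0ezzezzezzezzezzezz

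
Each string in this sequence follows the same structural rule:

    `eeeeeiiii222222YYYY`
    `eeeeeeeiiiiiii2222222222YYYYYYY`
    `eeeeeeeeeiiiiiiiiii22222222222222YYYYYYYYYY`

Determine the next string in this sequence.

Reading off run lengths: e runs 5, 7, 9; i runs 4, 7, 10; 2 runs 6, 10, 14; Y runs 4, 7, 10 — each is linear in n, where the shown terms are n = 2, 3, 4.
At n = 5 the blocks have lengths 11, 13, 18, 13.

eeeeeeeeeeeiiiiiiiiiiiii222222222222222222YYYYYYYYYYYYY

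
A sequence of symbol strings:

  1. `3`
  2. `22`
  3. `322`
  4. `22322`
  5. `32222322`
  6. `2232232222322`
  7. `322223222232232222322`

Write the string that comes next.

2232232222322322223222232232222322

This is a Fibonacci-style word recurrence s(k) = s(k−2)·s(k−1): e.g. 3·22 = 322.
So term 8 is 2232232222322·322223222232232222322.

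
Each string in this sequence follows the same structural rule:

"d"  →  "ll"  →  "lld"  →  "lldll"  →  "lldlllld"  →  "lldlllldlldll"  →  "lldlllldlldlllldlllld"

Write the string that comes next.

From term 3 onward, concatenate the last term with the second-to-last: ll·d = lld, lld·ll = lldll, …
Continuing: lldlllldlldlllldlllld · lldlllldlldll gives term 8.

lldlllldlldlllldlllldlldlllldlldll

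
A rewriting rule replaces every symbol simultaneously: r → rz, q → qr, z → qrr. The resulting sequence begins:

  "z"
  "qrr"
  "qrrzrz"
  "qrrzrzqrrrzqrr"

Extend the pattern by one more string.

Replace each of the 14 characters of qrrzrzqrrrzqrr in place — qr rz rz qrr rz qrr qr rz rz rz qrr qr rz rz — and concatenate.

qrrzrzqrrrzqrrqrrzrzrzqrrqrrzrz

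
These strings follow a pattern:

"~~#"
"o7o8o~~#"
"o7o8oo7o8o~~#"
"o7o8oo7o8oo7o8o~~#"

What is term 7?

o7o8oo7o8oo7o8oo7o8oo7o8oo7o8o~~#

Each term is the previous one with o7o8o prepended.
From o7o8oo7o8oo7o8o~~#, 3 further steps: o7o8oo7o8oo7o8o~~# → o7o8oo7o8oo7o8oo7o8o~~# → o7o8oo7o8oo7o8oo7o8oo7o8o~~# → (answer).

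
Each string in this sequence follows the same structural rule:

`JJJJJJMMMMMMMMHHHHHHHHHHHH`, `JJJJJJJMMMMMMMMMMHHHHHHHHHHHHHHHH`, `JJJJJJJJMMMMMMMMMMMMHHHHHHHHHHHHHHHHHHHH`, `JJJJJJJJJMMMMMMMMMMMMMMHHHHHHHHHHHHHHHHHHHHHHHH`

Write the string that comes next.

JJJJJJJJJJMMMMMMMMMMMMMMMMHHHHHHHHHHHHHHHHHHHHHHHHHHHH

Reading off run lengths: J runs 6, 7, 8, 9; M runs 8, 10, 12, 14; H runs 12, 16, 20, 24 — each is linear in n, where the shown terms are n = 3, 4, 5, 6.
At n = 7 the blocks have lengths 10, 16, 28.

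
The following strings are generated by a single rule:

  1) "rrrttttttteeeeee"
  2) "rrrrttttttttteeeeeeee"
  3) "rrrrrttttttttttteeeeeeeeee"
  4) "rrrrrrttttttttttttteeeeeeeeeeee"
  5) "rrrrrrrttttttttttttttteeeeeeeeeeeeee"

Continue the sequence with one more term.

Reading off run lengths: r runs 3, 4, 5, 6, 7; t runs 7, 9, 11, 13, 15; e runs 6, 8, 10, 12, 14 — each is linear in n, where the shown terms are n = 3, 4, 5, 6, 7.
For the next term, n = 8, so the run lengths are 8, 17, 16.

rrrrrrrrttttttttttttttttteeeeeeeeeeeeeeee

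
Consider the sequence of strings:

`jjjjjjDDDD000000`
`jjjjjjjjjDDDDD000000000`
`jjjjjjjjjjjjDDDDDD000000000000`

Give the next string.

jjjjjjjjjjjjjjjDDDDDDD000000000000000

Each string has the form j^{3n} D^{n+2} 0^{3n}, where the shown terms are n = 2, 3, 4.
For the next term, n = 5, so the run lengths are 15, 7, 15.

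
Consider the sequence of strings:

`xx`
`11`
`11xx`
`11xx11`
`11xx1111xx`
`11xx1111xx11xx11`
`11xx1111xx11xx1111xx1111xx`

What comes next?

11xx1111xx11xx1111xx1111xx11xx1111xx11xx11

Each term (from the third on) is the previous term followed by the one before it: term 3 = 11·xx = 11xx.
The next term joins 11xx1111xx11xx1111xx1111xx and 11xx1111xx11xx11.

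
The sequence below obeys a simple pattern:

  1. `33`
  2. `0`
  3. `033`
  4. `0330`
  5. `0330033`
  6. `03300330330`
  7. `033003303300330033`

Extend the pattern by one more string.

From term 3 onward, concatenate the last term with the second-to-last: 0·33 = 033, 033·0 = 0330, …
The next term joins 033003303300330033 and 03300330330.

03300330330033003303300330330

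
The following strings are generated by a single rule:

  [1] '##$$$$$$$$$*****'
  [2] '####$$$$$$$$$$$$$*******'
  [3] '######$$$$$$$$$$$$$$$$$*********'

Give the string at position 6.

############$$$$$$$$$$$$$$$$$$$$$$$$$$$$$***************

The n-th term is 2n-2 #'s then 4n+1 $'s then 2n+1 *'s, where the shown terms are n = 2, 3, 4.
For term 6, n = 7, so the run lengths are 12, 29, 15.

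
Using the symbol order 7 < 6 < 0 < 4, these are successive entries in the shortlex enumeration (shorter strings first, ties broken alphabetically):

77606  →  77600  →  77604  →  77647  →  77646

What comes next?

77640

Treat 77646 as a base-4 numeral over the given alphabet and add one, carrying through any trailing 4's.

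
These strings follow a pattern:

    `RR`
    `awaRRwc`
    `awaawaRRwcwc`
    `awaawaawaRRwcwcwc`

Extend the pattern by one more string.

Every step adds awa to the front and wc to the end of the previous string.
One more step from awaawaawaRRwcwcwc gives the answer.

awaawaawaawaRRwcwcwcwc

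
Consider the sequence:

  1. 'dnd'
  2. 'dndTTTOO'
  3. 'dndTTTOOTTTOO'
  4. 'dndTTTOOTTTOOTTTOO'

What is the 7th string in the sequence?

dndTTTOOTTTOOTTTOOTTTOOTTTOOTTTOO

Every step adds TTTOO to the end: s(k+1) = s(k)·TTTOO.
From dndTTTOOTTTOOTTTOO, 3 further steps: dndTTTOOTTTOOTTTOO → dndTTTOOTTTOOTTTOOTTTOO → dndTTTOOTTTOOTTTOOTTTOOTTTOO → (answer).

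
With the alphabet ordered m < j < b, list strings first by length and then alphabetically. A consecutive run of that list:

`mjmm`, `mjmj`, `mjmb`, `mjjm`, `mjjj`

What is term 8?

mjbj

Continuing the enumeration 3 steps past mjjj: mjjj → mjjb → mjbm → (answer).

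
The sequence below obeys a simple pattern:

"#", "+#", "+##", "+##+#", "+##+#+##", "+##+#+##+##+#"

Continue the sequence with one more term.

+##+#+##+##+#+##+#+##

Each term (from the third on) is the previous term followed by the one before it: term 3 = +#·# = +##.
The next term joins +##+#+##+##+# and +##+#+##.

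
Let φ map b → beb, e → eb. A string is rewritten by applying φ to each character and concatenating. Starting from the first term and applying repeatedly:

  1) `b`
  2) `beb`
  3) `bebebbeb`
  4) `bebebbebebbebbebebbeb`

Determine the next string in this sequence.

Replace each of the 21 characters of bebebbebebbebbebebbeb in place — beb eb beb eb beb beb eb beb eb beb beb eb beb beb eb beb eb beb beb eb beb — and concatenate.

bebebbebebbebbebebbebebbebbebebbebbebebbebebbebbebebbeb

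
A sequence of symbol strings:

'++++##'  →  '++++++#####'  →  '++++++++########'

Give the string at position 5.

Reading off run lengths: + runs 4, 6, 8; # runs 2, 5, 8 — each is linear in n (n = 1, 2, …).
For term 5, n = 5, so the run lengths are 12, 14.

++++++++++++##############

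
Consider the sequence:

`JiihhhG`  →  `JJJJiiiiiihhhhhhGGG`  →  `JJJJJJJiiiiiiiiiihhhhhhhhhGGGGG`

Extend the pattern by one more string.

The n-th term is 3n-2 J's then 4n-2 i's then 3n h's then 2n-1 G's (n = 1, 2, …).
At n = 4 the blocks have lengths 10, 14, 12, 7.

JJJJJJJJJJiiiiiiiiiiiiiihhhhhhhhhhhhGGGGGGG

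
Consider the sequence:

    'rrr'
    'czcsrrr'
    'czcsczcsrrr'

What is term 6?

czcsczcsczcsczcsczcsrrr

Each term is the previous one with czcs prepended.
From czcsczcsrrr, 3 further steps: czcsczcsrrr → czcsczcsczcsrrr → czcsczcsczcsczcsrrr → (answer).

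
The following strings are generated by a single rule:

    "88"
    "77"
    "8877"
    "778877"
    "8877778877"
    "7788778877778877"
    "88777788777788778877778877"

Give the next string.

From term 3 onward, concatenate the second-to-last term with the last: 88·77 = 8877, 77·8877 = 778877, …
So term 8 is 7788778877778877·88777788777788778877778877.

778877887777887788777788777788778877778877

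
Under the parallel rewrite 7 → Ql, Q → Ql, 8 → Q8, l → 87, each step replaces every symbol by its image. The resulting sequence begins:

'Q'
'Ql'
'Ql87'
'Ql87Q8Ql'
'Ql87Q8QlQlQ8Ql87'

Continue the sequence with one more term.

Rewriting the 16 symbols of Ql87Q8QlQlQ8Ql87 one by one yields Ql 87 Q8 Ql Ql Q8 Ql 87 Ql 87 Ql Q8 Ql 87 Q8 Ql; concatenated:

Ql87Q8QlQlQ8Ql87Ql87QlQ8Ql87Q8Ql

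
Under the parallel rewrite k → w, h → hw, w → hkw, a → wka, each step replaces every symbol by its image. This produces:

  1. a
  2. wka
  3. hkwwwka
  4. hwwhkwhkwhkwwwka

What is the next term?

Rewriting the 16 symbols of hwwhkwhkwhkwwwka one by one yields hw hkw hkw hw w hkw hw w hkw hw w hkw hkw hkw w wka; concatenated:

hwhkwhkwhwwhkwhwwhkwhwwhkwhkwhkwwwka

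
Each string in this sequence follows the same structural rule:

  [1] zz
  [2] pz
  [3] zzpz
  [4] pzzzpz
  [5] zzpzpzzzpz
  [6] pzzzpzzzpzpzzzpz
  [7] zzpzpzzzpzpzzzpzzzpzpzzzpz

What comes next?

From term 3 onward, concatenate the second-to-last term with the last: zz·pz = zzpz, pz·zzpz = pzzzpz, …
The next term joins pzzzpzzzpzpzzzpz and zzpzpzzzpzpzzzpzzzpzpzzzpz.

pzzzpzzzpzpzzzpzzzpzpzzzpzpzzzpzzzpzpzzzpz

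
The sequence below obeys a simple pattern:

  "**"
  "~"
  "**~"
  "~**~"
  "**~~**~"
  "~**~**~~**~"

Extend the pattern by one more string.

**~~**~~**~**~~**~

This is a Fibonacci-style word recurrence s(k) = s(k−2)·s(k−1): e.g. **·~ = **~.
So term 7 is **~~**~·~**~**~~**~.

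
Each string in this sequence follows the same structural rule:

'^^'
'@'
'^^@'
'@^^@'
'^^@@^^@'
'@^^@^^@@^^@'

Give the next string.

Each term (from the third on) is the two preceding terms concatenated in order: term 3 = ^^·@ = ^^@.
Continuing: ^^@@^^@ · @^^@^^@@^^@ gives term 7.

^^@@^^@@^^@^^@@^^@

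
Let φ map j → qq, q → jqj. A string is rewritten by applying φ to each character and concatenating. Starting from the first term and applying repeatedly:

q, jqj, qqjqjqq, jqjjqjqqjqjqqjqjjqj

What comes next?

qqjqjqqqqjqjqqjqjjqjqqjqjqqjqjjqjqqjqjqqqqjqjqq

φ(jqjjqjqqjqjqqjqjjqj) expands symbol-by-symbol to qq jqj qq qq jqj qq jqj jqj qq jqj qq jqj jqj qq jqj qq qq jqj qq; joining the 19 pieces gives the next term.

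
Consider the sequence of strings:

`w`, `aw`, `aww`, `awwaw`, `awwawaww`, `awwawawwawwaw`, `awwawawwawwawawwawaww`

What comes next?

awwawawwawwawawwawawwawwawawwawwaw

This is a Fibonacci-style word recurrence s(k) = s(k−1)·s(k−2): e.g. aw·w = aww.
Continuing: awwawawwawwawawwawaww · awwawawwawwaw gives term 8.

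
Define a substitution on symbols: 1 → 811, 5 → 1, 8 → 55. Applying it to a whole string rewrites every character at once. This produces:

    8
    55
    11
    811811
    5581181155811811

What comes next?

Applying the rule to each of the 16 symbols of 5581181155811811 gives the pieces 1 1 55 811 811 55 811 811 1 1 55 811 811 55 811 811, which concatenate to the answer.

115581181155811811115581181155811811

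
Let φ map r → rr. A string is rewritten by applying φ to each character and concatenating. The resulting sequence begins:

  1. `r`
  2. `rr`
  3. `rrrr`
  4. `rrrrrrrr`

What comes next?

rrrrrrrrrrrrrrrr

Apply φ to rrrrrrrr symbol by symbol: r→rr, r→rr, r→rr, r→rr, r→rr, r→rr, r→rr, r→rr; joined: rr rr rr rr rr rr rr rr.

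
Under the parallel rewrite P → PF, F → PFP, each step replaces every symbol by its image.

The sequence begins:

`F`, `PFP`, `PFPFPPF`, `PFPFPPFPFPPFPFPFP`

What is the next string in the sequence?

Rewriting the 17 symbols of PFPFPPFPFPPFPFPFP one by one yields PF PFP PF PFP PF PF PFP PF PFP PF PF PFP PF PFP PF PFP PF; concatenated:

PFPFPPFPFPPFPFPFPPFPFPPFPFPFPPFPFPPFPFPPF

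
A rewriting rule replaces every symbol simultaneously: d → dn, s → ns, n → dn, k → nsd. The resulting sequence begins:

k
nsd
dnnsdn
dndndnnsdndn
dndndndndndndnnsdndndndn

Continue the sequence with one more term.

dndndndndndndndndndndndndndndnnsdndndndndndndndn

φ(dndndndndndndnnsdndndndn) expands symbol-by-symbol to dn dn dn dn dn dn dn dn dn dn dn dn dn dn dn ns dn dn dn dn dn dn dn dn; joining the 24 pieces gives the next term.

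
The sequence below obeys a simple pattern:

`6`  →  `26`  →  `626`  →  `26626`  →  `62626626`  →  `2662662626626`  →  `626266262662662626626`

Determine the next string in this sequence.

2662662626626626266262662662626626

Each term (from the third on) is the two preceding terms concatenated in order: term 3 = 6·26 = 626.
The next term joins 2662662626626 and 626266262662662626626.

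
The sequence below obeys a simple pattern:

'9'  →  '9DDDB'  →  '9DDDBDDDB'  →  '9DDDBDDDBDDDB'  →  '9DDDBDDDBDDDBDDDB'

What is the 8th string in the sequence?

9DDDBDDDBDDDBDDDBDDDBDDDBDDDB

The strings grow by a fixed suffix DDDB each time.
From 9DDDBDDDBDDDBDDDB, 3 further steps: 9DDDBDDDBDDDBDDDB → 9DDDBDDDBDDDBDDDBDDDB → 9DDDBDDDBDDDBDDDBDDDBDDDB → (answer).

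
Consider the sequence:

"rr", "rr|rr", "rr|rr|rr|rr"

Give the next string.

rr|rr|rr|rr|rr|rr|rr|rr

s(k+1) = s(k)·|·s(k) — each term doubles the last with '|' between the halves.
One more doubling of rr|rr|rr|rr gives the answer.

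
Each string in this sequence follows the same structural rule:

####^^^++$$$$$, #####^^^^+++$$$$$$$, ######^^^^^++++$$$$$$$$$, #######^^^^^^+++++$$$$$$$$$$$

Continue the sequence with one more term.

########^^^^^^^++++++$$$$$$$$$$$$$

Each string has the form #^{n+2} ^^{n+1} +^{n} $^{2n+1}, where the shown terms are n = 2, 3, 4, 5.
Setting n = 6 gives 8, 7, 6, 13 characters in each block.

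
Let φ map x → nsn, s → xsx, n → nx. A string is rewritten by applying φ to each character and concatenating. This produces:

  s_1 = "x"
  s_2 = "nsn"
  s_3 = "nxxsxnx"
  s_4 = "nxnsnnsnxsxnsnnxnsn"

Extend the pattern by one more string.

Rewriting the 19 symbols of nxnsnnsnxsxnsnnxnsn one by one yields nx nsn nx xsx nx nx xsx nx nsn xsx nsn nx xsx nx nx nsn nx xsx nx; concatenated:

nxnsnnxxsxnxnxxsxnxnsnxsxnsnnxxsxnxnxnsnnxxsxnx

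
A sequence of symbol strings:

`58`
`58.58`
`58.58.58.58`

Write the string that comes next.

58.58.58.58.58.58.58.58

Each string is two copies of the previous one joined by '.'.
One more doubling of 58.58.58.58 gives the answer.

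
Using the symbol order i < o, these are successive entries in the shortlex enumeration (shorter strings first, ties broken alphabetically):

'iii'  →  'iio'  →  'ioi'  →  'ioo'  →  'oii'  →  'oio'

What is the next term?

ooi

The successor of oio increments the rightmost position that isn't already o and resets every position after it to i.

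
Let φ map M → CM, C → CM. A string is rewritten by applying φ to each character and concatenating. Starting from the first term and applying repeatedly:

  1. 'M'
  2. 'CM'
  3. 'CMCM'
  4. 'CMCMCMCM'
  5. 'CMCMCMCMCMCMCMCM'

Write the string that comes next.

CMCMCMCMCMCMCMCMCMCMCMCMCMCMCMCM

Replace each of the 16 characters of CMCMCMCMCMCMCMCM in place — CM CM CM CM CM CM CM CM CM CM CM CM CM CM CM CM — and concatenate.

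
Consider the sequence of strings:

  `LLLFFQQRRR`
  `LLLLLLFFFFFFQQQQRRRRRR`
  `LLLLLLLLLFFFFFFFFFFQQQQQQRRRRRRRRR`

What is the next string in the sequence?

LLLLLLLLLLLLFFFFFFFFFFFFFFQQQQQQQQRRRRRRRRRRRR

Reading off run lengths: L runs 3, 6, 9; F runs 2, 6, 10; Q runs 2, 4, 6; R runs 3, 6, 9 — each is linear in n (n = 1, 2, …).
At n = 4 the blocks have lengths 12, 14, 8, 12.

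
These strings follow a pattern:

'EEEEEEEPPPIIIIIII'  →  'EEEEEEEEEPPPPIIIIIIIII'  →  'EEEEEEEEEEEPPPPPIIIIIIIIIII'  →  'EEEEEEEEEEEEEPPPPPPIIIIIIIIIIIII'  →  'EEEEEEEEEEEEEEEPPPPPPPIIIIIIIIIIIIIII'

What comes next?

Each string has the form E^{2n+3} P^{n+1} I^{2n+3}, where the shown terms are n = 2, 3, 4, 5, 6.
At n = 7 the blocks have lengths 17, 8, 17.

EEEEEEEEEEEEEEEEEPPPPPPPPIIIIIIIIIIIIIIIII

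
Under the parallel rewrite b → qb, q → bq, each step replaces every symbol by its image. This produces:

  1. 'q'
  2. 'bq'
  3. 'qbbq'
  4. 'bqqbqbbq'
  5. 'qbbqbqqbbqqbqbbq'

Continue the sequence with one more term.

Replace each of the 16 characters of qbbqbqqbbqqbqbbq in place — bq qb qb bq qb bq bq qb qb bq bq qb bq qb qb bq — and concatenate.

bqqbqbbqqbbqbqqbqbbqbqqbbqqbqbbq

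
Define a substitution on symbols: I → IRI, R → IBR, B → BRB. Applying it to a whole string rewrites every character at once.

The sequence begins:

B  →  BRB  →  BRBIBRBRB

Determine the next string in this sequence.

BRBIBRBRBIRIBRBIBRBRBIBRBRB

Rewriting each symbol of BRBIBRBRB: B→BRB, R→IBR, B→BRB, I→IRI, B→BRB, R→IBR, B→BRB, R→IBR, B→BRB, which concatenates to BRB IBR BRB IRI BRB IBR BRB IBR BRB.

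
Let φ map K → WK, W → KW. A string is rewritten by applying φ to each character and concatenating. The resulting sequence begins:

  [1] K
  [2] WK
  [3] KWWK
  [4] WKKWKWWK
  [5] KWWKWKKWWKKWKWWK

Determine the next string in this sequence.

Replace each of the 16 characters of KWWKWKKWWKKWKWWK in place — WK KW KW WK KW WK WK KW KW WK WK KW WK KW KW WK — and concatenate.

WKKWKWWKKWWKWKKWKWWKWKKWWKKWKWWK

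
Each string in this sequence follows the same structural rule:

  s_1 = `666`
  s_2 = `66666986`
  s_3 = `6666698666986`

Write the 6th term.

6666698666986669866698666986

Every step adds 66986 to the end: s(k+1) = s(k)·66986.
From 6666698666986, 3 further steps: 6666698666986 → 666669866698666986 → 66666986669866698666986 → (answer).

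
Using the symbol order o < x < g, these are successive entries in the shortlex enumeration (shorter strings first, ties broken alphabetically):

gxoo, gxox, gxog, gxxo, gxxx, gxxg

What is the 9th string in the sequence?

gxgg

Stepping forward 3 times from gxxg: gxxg → gxgo → gxgx, then the target.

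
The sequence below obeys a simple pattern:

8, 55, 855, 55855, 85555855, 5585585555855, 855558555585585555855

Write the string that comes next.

From term 3 onward, concatenate the second-to-last term with the last: 8·55 = 855, 55·855 = 55855, …
Continuing: 5585585555855 · 855558555585585555855 gives term 8.

5585585555855855558555585585555855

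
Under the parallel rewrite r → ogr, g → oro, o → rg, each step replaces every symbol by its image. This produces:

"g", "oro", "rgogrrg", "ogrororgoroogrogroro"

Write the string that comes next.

rgoroogrrgogrrgogrororgogrrgrgoroogrrgoroogrrgogrrg

φ(ogrororgoroogrogroro) expands symbol-by-symbol to rg oro ogr rg ogr rg ogr oro rg ogr rg rg oro ogr rg oro ogr rg ogr rg; joining the 20 pieces gives the next term.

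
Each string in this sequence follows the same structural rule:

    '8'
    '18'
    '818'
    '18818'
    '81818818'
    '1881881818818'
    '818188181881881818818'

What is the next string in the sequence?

This is a Fibonacci-style word recurrence s(k) = s(k−2)·s(k−1): e.g. 8·18 = 818.
The next term joins 1881881818818 and 818188181881881818818.

1881881818818818188181881881818818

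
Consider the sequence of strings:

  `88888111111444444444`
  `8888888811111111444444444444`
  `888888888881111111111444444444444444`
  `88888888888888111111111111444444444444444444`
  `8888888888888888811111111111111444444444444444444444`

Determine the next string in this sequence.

888888888888888888881111111111111111444444444444444444444444

The n-th term is 3n-1 8's then 2n+2 1's then 3n+3 4's, where the shown terms are n = 2, 3, 4, 5, 6.
At n = 7 the blocks have lengths 20, 16, 24.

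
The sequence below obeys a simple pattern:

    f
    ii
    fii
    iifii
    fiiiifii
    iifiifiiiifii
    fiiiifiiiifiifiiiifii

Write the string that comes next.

Each term (from the third on) is the two preceding terms concatenated in order: term 3 = f·ii = fii.
Continuing: iifiifiiiifii · fiiiifiiiifiifiiiifii gives term 8.

iifiifiiiifiifiiiifiiiifiifiiiifii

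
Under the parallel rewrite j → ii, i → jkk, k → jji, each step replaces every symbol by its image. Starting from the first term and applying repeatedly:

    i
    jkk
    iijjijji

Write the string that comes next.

Apply φ to iijjijji symbol by symbol: i→jkk, i→jkk, j→ii, j→ii, i→jkk, j→ii, j→ii, i→jkk; joined: jkk jkk ii ii jkk ii ii jkk.

jkkjkkiiiijkkiiiijkk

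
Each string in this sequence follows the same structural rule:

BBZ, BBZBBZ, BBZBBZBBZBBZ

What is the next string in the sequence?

Each string is two copies of the previous one concatenated.
Doubling BBZBBZBBZBBZ:

BBZBBZBBZBBZBBZBBZBBZBBZ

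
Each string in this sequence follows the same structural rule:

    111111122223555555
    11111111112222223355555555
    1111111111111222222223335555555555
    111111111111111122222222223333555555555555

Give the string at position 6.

Each string has the form 1^{3n+1} 2^{2n} 3^{n-1} 5^{2n+2}, where the shown terms are n = 2, 3, 4, 5.
Setting n = 7 gives 22, 14, 6, 16 characters in each block.

1111111111111111111111222222222222223333335555555555555555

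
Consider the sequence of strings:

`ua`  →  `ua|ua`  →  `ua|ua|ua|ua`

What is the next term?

Each string is two copies of the previous one joined by '|'.
Doubling ua|ua|ua|ua with '|' between the halves:

ua|ua|ua|ua|ua|ua|ua|ua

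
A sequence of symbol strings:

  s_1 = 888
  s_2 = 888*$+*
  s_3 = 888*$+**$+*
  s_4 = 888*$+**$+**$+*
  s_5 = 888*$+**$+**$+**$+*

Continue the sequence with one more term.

888*$+**$+**$+**$+**$+*

Each term is the previous one with *$+* appended.
One more step from 888*$+**$+**$+**$+* gives the answer.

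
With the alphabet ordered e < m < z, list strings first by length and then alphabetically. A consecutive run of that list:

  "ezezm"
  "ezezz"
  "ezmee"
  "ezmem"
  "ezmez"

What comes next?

ezmme

The successor of ezmez increments the rightmost position that isn't already z and resets every position after it to e.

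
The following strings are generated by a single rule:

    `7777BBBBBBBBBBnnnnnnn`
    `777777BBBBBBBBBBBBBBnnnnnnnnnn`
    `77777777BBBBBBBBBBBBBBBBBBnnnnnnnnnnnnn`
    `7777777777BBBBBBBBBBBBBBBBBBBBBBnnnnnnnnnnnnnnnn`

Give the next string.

777777777777BBBBBBBBBBBBBBBBBBBBBBBBBBnnnnnnnnnnnnnnnnnnn

Each string has the form 7^{2n} B^{4n+2} n^{3n+1}, where the shown terms are n = 2, 3, 4, 5.
For the next term, n = 6, so the run lengths are 12, 26, 19.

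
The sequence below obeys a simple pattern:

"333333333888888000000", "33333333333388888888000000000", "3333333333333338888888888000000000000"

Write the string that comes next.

333333333333333333888888888888000000000000000

Reading off run lengths: 3 runs 9, 12, 15; 8 runs 6, 8, 10; 0 runs 6, 9, 12 — each is linear in n, where the shown terms are n = 2, 3, 4.
At n = 5 the blocks have lengths 18, 12, 15.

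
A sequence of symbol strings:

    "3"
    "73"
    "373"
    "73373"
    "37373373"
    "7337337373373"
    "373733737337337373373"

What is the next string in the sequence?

7337337373373373733737337337373373

This is a Fibonacci-style word recurrence s(k) = s(k−2)·s(k−1): e.g. 3·73 = 373.
Continuing: 7337337373373 · 373733737337337373373 gives term 8.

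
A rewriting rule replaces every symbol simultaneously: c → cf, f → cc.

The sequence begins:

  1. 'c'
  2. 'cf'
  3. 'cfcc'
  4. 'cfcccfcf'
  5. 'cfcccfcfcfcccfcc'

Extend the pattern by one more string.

Rewriting the 16 symbols of cfcccfcfcfcccfcc one by one yields cf cc cf cf cf cc cf cc cf cc cf cf cf cc cf cf; concatenated:

cfcccfcfcfcccfcccfcccfcfcfcccfcf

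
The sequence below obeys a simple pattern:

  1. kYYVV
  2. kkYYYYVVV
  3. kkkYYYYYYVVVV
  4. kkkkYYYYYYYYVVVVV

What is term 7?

Reading off run lengths: k runs 1, 2, 3, 4; Y runs 2, 4, 6, 8; V runs 2, 3, 4, 5 — each is linear in n (n = 1, 2, …).
Setting n = 7 gives 7, 14, 8 characters in each block.

kkkkkkkYYYYYYYYYYYYYYVVVVVVVV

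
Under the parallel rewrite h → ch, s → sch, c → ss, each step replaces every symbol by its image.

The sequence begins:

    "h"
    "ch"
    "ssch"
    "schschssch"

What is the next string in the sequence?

Expanding schschssch: s→sch, c→ss, h→ch, s→sch, c→ss, h→ch, s→sch, s→sch, c→ss, h→ch. Concatenated: sch ss ch sch ss ch sch sch ss ch.

schsschschsschschschssch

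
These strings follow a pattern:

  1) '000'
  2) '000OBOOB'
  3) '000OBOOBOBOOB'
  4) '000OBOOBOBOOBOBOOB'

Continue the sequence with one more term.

000OBOOBOBOOBOBOOBOBOOB

Each term is the previous one with OBOOB appended.
One more step from 000OBOOBOBOOBOBOOB gives the answer.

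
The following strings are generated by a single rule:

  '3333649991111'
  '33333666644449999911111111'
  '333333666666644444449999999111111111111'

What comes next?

Each string has the form 3^{n+3} 6^{3n-2} 4^{3n-2} 9^{2n+1} 1^{4n} (n = 1, 2, …).
At n = 4 the blocks have lengths 7, 10, 10, 9, 16.

3333333666666666644444444449999999991111111111111111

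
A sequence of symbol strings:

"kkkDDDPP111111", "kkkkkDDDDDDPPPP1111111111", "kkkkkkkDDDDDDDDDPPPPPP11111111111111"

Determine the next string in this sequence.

kkkkkkkkkDDDDDDDDDDDDPPPPPPPP111111111111111111

Reading off run lengths: k runs 3, 5, 7; D runs 3, 6, 9; P runs 2, 4, 6; 1 runs 6, 10, 14 — each is linear in n (n = 1, 2, …).
Setting n = 4 gives 9, 12, 8, 18 characters in each block.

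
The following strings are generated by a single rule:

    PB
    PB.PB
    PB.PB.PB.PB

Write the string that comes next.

s(k+1) = s(k)·.·s(k) — each term doubles the last with '.' between the halves.
Doubling PB.PB.PB.PB with '.' between the halves:

PB.PB.PB.PB.PB.PB.PB.PB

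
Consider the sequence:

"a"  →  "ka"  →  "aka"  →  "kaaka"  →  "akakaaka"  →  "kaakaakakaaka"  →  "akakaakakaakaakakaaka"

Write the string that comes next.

From term 3 onward, concatenate the second-to-last term with the last: a·ka = aka, ka·aka = kaaka, …
Continuing: kaakaakakaaka · akakaakakaakaakakaaka gives term 8.

kaakaakakaakaakakaakakaakaakakaaka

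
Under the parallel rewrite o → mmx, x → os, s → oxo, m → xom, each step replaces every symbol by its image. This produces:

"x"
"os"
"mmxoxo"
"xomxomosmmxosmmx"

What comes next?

φ(xomxomosmmxosmmx) expands symbol-by-symbol to os mmx xom os mmx xom mmx oxo xom xom os mmx oxo xom xom os; joining the 16 pieces gives the next term.

osmmxxomosmmxxommmxoxoxomxomosmmxoxoxomxomos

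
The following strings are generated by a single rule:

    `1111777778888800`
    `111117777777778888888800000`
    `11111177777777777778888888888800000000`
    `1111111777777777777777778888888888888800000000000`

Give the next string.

111111117777777777777777777778888888888888888800000000000000

The n-th term is n+3 1's then 4n+1 7's then 3n+2 8's then 3n-1 0's (n = 1, 2, …).
For the next term, n = 5, so the run lengths are 8, 21, 17, 14.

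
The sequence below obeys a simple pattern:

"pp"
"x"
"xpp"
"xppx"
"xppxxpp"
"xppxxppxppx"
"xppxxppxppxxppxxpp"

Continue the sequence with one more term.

Each term (from the third on) is the previous term followed by the one before it: term 3 = x·pp = xpp.
The next term joins xppxxppxppxxppxxpp and xppxxppxppx.

xppxxppxppxxppxxppxppxxppxppx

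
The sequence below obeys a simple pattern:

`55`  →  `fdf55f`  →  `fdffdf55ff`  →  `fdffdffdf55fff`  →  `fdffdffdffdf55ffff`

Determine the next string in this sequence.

fdffdffdffdffdf55fffff

Every step adds fdf to the front and f to the end of the previous string.
So the next term is fdf·fdffdffdffdf55ffff·f.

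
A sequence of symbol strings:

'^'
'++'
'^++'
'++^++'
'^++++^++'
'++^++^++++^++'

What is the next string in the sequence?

^++++^++++^++^++++^++

Each term (from the third on) is the two preceding terms concatenated in order: term 3 = ^·++ = ^++.
So term 7 is ^++++^++·++^++^++++^++.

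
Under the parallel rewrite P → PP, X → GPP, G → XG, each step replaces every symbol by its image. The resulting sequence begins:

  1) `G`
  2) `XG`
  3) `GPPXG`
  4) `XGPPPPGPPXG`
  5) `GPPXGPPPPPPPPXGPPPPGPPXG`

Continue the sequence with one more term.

Replace each of the 24 characters of GPPXGPPPPPPPPXGPPPPGPPXG in place — XG PP PP GPP XG PP PP PP PP PP PP PP PP GPP XG PP PP PP PP XG PP PP GPP XG — and concatenate.

XGPPPPGPPXGPPPPPPPPPPPPPPPPGPPXGPPPPPPPPXGPPPPGPPXG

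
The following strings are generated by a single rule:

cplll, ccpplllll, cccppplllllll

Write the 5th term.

cccccppppplllllllllll

Term n consists of n c's, followed by n p's, followed by 2n+1 l's (n = 1, 2, …).
At n = 5 the blocks have lengths 5, 5, 11.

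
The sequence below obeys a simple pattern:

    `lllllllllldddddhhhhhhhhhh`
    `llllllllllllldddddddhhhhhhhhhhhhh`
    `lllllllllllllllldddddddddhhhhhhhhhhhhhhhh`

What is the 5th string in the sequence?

Each string has the form l^{3n+1} d^{2n-1} h^{3n+1}, where the shown terms are n = 3, 4, 5.
At n = 7 the blocks have lengths 22, 13, 22.

lllllllllllllllllllllldddddddddddddhhhhhhhhhhhhhhhhhhhhhh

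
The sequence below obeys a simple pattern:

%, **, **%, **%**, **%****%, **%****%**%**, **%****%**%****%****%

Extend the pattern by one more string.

**%****%**%****%****%**%****%**%**

Each term (from the third on) is the previous term followed by the one before it: term 3 = **·% = **%.
So term 8 is **%****%**%****%****%·**%****%**%**.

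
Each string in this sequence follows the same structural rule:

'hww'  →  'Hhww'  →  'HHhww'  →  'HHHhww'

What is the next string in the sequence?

HHHHhww

Each term is the previous one with H prepended.
So the next term is H·HHHhww.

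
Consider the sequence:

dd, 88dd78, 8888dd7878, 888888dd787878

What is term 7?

888888888888dd787878787878

Each term wraps the previous one in 88 on the left and 78 on the right.
From 888888dd787878, 3 further steps: 888888dd787878 → 88888888dd78787878 → 8888888888dd7878787878 → (answer).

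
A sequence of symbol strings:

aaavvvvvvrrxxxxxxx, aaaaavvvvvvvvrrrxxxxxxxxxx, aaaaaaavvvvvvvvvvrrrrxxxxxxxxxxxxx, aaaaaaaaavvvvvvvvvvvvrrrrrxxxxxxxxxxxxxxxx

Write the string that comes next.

aaaaaaaaaaavvvvvvvvvvvvvvrrrrrrxxxxxxxxxxxxxxxxxxx

Each string has the form a^{2n-1} v^{2n+2} r^{n} x^{3n+1}, where the shown terms are n = 2, 3, 4, 5.
For the next term, n = 6, so the run lengths are 11, 14, 6, 19.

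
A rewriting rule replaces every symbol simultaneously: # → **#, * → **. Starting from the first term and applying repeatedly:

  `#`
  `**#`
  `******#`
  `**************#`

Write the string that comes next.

Replace each of the 15 characters of **************# in place — ** ** ** ** ** ** ** ** ** ** ** ** ** ** **# — and concatenate.

******************************#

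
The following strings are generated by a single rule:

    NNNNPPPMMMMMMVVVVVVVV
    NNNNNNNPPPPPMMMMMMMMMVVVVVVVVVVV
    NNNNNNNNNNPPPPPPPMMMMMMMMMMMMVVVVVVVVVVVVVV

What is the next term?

NNNNNNNNNNNNNPPPPPPPPPMMMMMMMMMMMMMMMVVVVVVVVVVVVVVVVV

Each string has the form N^{3n-2} P^{2n-1} M^{3n} V^{3n+2}, where the shown terms are n = 2, 3, 4.
For the next term, n = 5, so the run lengths are 13, 9, 15, 17.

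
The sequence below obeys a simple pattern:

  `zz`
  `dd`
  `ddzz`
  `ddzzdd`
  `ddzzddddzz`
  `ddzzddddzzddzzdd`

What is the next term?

From term 3 onward, concatenate the last term with the second-to-last: dd·zz = ddzz, ddzz·dd = ddzzdd, …
So term 7 is ddzzddddzzddzzdd·ddzzddddzz.

ddzzddddzzddzzddddzzddddzz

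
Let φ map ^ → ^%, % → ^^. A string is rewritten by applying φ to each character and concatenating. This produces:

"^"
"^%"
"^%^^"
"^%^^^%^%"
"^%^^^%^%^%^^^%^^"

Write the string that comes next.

Applying the rule to each of the 16 symbols of ^%^^^%^%^%^^^%^^ gives the pieces ^% ^^ ^% ^% ^% ^^ ^% ^^ ^% ^^ ^% ^% ^% ^^ ^% ^%, which concatenate to the answer.

^%^^^%^%^%^^^%^^^%^^^%^%^%^^^%^%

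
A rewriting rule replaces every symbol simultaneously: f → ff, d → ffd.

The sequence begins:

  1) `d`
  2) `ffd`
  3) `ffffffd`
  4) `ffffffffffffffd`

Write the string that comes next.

φ(ffffffffffffffd) expands symbol-by-symbol to ff ff ff ff ff ff ff ff ff ff ff ff ff ff ffd; joining the 15 pieces gives the next term.

ffffffffffffffffffffffffffffffd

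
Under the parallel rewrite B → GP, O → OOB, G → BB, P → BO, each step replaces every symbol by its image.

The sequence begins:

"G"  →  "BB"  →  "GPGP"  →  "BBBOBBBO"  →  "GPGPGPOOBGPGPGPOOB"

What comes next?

Applying the rule to each of the 18 symbols of GPGPGPOOBGPGPGPOOB gives the pieces BB BO BB BO BB BO OOB OOB GP BB BO BB BO BB BO OOB OOB GP, which concatenate to the answer.

BBBOBBBOBBBOOOBOOBGPBBBOBBBOBBBOOOBOOBGP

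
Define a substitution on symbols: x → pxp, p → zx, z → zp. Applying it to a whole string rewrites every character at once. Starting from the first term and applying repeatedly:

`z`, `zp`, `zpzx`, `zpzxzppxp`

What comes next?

zpzxzppxpzpzxzxpxpzx

Rewriting each symbol of zpzxzppxp: z→zp, p→zx, z→zp, x→pxp, z→zp, p→zx, p→zx, x→pxp, p→zx, which concatenates to zp zx zp pxp zp zx zx pxp zx.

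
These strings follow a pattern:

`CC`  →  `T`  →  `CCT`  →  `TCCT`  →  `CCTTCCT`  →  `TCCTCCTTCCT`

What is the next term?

From term 3 onward, concatenate the second-to-last term with the last: CC·T = CCT, T·CCT = TCCT, …
So term 7 is CCTTCCT·TCCTCCTTCCT.

CCTTCCTTCCTCCTTCCT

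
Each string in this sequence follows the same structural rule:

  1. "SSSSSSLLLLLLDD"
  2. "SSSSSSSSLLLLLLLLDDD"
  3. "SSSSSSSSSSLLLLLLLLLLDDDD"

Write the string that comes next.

SSSSSSSSSSSSLLLLLLLLLLLLDDDDD

The n-th term is 2n S's then 2n L's then n-1 D's, where the shown terms are n = 3, 4, 5.
Setting n = 6 gives 12, 12, 5 characters in each block.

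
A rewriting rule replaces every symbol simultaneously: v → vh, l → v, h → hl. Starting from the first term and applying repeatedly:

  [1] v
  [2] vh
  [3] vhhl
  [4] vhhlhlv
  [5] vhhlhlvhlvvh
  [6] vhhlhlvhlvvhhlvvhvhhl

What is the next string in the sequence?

Rewriting the 21 symbols of vhhlhlvhlvvhhlvvhvhhl one by one yields vh hl hl v hl v vh hl v vh vh hl hl v vh vh hl vh hl hl v; concatenated:

vhhlhlvhlvvhhlvvhvhhlhlvvhvhhlvhhlhlv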